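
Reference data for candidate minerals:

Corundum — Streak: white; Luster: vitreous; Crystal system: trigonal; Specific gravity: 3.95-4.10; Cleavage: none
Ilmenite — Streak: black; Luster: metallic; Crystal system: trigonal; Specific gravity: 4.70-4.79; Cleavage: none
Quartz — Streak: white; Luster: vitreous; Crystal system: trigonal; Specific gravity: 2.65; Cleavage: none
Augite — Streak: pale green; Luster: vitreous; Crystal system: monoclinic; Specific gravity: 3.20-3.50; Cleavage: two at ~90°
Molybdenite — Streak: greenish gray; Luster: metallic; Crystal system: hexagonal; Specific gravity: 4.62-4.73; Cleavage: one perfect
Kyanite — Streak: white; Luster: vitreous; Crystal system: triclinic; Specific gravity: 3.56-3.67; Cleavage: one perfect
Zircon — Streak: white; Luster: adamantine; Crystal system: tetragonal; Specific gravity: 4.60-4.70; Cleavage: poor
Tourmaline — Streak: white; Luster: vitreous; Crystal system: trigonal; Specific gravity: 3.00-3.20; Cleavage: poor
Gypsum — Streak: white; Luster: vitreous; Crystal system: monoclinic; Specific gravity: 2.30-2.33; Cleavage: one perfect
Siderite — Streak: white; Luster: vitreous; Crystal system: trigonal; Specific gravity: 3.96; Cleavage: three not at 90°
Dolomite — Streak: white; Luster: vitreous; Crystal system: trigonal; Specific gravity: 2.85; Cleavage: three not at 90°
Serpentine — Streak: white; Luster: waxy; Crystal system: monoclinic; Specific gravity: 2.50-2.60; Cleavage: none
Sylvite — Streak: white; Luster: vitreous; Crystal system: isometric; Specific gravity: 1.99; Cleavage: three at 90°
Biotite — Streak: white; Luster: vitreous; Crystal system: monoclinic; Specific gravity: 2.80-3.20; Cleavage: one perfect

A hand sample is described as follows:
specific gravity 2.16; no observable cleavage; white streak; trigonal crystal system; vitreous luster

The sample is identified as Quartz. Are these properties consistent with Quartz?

Specific gravity 2.16 — Quartz has SG 2.65; inconsistent.
No observable cleavage — matches Quartz (cleavage none).
White streak — matches Quartz (white streak).
Trigonal crystal system — matches Quartz (trigonal system).
Vitreous luster — matches Quartz (vitreous luster).
The specific gravity observation rules out Quartz.

No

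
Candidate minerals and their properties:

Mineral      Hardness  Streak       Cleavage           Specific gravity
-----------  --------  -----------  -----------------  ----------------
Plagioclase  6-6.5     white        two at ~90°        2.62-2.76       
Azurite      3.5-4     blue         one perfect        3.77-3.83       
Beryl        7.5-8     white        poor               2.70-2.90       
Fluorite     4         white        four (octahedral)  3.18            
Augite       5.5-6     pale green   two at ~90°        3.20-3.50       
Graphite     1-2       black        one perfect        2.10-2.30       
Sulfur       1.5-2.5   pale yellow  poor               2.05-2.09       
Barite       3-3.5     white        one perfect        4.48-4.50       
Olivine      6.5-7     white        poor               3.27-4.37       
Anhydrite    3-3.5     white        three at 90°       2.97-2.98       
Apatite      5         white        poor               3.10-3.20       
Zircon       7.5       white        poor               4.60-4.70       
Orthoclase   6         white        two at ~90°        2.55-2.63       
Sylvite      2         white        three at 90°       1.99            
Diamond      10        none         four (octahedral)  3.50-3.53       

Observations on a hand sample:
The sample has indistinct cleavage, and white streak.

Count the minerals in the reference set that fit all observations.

Indistinct cleavage — Beryl, Sulfur, Olivine, Apatite, Zircon remain.
White streak is inconsistent with Sulfur.
Consistent with every observation: Apatite, Beryl, Olivine, Zircon.
That is 4 minerals.

4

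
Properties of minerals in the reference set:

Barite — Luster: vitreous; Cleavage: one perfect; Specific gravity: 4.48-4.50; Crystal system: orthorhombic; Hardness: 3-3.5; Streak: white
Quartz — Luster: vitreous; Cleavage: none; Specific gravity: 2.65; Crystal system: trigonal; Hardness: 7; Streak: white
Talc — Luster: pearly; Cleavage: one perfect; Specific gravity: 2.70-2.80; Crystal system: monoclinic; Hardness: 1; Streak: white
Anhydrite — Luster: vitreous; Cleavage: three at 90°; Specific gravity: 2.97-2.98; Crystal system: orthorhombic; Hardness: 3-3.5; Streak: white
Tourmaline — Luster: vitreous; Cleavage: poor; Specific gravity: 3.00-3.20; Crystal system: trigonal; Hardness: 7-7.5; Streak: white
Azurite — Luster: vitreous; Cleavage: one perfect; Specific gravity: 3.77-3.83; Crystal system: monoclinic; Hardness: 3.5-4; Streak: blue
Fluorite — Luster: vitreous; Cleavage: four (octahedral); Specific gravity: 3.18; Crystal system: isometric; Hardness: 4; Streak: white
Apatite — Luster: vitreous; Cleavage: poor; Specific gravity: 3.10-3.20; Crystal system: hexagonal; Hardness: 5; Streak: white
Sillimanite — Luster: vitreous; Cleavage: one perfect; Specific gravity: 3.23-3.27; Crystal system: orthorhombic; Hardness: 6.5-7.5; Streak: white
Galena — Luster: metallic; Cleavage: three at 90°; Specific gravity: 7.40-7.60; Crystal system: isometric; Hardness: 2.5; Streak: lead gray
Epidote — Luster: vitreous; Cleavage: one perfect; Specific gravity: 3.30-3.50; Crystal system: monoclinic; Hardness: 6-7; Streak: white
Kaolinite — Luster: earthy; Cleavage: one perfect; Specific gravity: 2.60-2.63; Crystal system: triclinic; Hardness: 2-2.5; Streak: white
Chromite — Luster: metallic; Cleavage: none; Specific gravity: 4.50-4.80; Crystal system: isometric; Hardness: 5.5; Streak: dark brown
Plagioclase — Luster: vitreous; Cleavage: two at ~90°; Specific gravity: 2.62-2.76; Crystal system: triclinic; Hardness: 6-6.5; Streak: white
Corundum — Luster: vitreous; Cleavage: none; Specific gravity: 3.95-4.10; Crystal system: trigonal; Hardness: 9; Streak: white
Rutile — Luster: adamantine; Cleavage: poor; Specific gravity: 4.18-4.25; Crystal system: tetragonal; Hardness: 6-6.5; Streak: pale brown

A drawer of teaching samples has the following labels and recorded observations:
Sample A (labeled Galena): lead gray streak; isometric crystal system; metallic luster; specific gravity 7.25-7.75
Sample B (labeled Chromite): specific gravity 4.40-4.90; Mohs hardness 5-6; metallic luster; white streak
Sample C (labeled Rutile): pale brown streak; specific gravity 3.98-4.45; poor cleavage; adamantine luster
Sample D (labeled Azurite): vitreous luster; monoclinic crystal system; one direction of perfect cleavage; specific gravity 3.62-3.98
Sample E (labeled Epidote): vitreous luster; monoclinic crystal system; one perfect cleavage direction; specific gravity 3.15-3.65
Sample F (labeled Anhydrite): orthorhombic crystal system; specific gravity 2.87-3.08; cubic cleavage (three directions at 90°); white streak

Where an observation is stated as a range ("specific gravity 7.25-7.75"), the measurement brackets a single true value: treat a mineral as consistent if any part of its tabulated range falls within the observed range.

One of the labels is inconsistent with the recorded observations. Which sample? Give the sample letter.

Sample A: observations are consistent with Galena.
Sample B: Chromite has dark brown streak, but the record shows white streak — this label is wrong.
Sample C: observations are consistent with Rutile.
Sample D: observations are consistent with Azurite.
Sample E: observations are consistent with Epidote.
Sample F: observations are consistent with Anhydrite.
Only sample B is inconsistent with its label.

B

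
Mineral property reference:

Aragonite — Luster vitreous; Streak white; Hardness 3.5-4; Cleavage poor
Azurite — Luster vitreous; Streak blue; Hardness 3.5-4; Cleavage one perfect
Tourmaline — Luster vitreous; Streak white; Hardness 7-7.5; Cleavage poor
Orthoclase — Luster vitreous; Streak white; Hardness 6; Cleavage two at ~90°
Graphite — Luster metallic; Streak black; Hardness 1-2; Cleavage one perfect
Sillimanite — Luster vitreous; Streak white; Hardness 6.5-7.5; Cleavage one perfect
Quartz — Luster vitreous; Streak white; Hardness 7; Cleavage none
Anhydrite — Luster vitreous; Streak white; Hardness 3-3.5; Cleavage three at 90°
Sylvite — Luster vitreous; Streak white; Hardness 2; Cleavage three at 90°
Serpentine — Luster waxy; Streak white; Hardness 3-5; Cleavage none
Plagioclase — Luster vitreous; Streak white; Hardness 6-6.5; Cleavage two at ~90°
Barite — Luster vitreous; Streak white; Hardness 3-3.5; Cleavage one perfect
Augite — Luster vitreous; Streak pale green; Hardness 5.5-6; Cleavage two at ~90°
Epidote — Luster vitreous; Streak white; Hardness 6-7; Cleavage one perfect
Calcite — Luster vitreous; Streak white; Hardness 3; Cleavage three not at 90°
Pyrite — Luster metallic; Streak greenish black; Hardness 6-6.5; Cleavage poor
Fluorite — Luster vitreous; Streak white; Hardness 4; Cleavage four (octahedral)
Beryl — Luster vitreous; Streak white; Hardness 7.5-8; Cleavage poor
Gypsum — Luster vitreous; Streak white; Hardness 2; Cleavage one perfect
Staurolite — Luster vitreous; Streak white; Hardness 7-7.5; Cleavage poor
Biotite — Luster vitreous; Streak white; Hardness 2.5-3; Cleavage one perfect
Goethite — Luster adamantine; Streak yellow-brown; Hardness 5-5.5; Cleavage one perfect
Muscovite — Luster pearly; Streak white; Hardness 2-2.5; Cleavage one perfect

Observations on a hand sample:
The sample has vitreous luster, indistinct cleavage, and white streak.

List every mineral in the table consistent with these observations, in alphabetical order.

Vitreous luster eliminates Graphite, Serpentine, Pyrite, Goethite, Muscovite.
Indistinct cleavage: Aragonite, Tourmaline, Beryl, Staurolite remain.
White streak: all remaining candidates fit.
Consistent with every observation: Aragonite, Beryl, Staurolite, Tourmaline.

Aragonite, Beryl, Staurolite, Tourmaline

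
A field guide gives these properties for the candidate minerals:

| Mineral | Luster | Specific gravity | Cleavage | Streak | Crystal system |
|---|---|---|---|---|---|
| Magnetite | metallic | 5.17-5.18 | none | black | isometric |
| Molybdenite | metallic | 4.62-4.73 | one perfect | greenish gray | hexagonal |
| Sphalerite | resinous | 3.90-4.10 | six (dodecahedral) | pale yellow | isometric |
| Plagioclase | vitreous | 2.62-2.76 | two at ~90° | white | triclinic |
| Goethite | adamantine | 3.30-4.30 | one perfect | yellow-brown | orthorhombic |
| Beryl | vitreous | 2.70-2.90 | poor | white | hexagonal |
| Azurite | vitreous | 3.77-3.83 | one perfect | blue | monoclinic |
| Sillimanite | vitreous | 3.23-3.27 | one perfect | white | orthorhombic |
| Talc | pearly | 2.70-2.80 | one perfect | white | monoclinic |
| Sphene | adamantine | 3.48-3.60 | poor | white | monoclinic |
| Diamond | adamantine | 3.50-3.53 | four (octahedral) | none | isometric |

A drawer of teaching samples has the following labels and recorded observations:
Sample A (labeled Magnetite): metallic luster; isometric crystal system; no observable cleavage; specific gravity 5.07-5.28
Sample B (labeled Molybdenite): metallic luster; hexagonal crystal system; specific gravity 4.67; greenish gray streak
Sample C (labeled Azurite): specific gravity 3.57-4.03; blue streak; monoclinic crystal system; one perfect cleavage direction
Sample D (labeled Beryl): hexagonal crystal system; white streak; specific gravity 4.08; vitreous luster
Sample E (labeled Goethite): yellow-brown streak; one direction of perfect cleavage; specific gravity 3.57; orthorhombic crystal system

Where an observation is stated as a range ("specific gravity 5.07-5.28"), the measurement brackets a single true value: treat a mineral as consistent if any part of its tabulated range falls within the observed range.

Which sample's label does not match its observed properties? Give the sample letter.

D

Sample A: nothing contradicts Magnetite.
Sample B: nothing contradicts Molybdenite.
Sample C: nothing contradicts Azurite.
Sample D: Beryl has SG 2.70-2.90, but the record shows specific gravity 4.08 — this label is wrong.
Sample E: nothing contradicts Goethite.
Only sample D is inconsistent with its label.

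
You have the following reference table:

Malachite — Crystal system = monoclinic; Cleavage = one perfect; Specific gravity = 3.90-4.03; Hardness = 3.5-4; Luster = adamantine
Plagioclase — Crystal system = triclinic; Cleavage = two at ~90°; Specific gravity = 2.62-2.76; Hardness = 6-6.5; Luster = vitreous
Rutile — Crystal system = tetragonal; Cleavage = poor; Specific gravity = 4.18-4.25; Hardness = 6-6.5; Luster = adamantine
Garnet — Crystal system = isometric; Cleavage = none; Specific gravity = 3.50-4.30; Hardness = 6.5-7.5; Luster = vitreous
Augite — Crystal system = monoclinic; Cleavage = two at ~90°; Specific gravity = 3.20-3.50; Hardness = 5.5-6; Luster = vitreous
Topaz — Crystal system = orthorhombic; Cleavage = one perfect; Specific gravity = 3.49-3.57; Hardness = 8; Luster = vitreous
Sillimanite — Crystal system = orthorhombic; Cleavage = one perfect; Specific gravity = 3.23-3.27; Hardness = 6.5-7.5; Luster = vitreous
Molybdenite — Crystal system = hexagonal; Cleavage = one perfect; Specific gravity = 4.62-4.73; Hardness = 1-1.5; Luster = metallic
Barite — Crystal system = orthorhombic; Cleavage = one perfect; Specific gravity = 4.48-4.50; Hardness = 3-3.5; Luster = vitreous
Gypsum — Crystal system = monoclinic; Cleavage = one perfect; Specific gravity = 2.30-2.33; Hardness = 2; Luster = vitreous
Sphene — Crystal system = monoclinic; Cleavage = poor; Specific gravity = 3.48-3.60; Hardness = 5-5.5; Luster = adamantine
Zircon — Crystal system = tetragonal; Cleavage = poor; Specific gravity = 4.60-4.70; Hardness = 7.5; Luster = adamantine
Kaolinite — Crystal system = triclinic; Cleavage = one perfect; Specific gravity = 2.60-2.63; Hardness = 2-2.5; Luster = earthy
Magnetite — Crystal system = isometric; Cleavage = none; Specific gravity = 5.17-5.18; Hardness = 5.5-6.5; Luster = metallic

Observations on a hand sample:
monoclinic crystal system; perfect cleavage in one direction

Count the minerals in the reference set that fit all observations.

2

Monoclinic crystal system: leaves Malachite, Augite, Gypsum, Sphene.
Perfect cleavage in one direction is inconsistent with Augite, Sphene.
The minerals that satisfy all observations are Gypsum, Malachite.
That is 2 minerals.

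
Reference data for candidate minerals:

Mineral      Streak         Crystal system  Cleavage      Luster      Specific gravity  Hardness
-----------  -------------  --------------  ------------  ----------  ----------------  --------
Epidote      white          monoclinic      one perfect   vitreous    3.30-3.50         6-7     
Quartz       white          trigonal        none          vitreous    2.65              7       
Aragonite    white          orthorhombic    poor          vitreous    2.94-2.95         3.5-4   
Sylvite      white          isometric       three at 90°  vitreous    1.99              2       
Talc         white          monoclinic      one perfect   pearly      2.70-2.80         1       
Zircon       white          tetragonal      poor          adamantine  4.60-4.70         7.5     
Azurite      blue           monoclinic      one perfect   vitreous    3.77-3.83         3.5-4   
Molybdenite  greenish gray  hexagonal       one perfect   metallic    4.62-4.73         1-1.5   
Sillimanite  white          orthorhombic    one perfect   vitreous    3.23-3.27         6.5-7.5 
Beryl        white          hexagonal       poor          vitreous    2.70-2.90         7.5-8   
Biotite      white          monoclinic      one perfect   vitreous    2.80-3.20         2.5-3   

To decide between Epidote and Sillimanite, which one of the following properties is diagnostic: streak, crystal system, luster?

crystal system

Streak: both white — identical.
Crystal system: Epidote monoclinic, Sillimanite orthorhombic — distinct.
Luster: both vitreous — identical.
Only crystal system differs between Epidote and Sillimanite among the listed tests.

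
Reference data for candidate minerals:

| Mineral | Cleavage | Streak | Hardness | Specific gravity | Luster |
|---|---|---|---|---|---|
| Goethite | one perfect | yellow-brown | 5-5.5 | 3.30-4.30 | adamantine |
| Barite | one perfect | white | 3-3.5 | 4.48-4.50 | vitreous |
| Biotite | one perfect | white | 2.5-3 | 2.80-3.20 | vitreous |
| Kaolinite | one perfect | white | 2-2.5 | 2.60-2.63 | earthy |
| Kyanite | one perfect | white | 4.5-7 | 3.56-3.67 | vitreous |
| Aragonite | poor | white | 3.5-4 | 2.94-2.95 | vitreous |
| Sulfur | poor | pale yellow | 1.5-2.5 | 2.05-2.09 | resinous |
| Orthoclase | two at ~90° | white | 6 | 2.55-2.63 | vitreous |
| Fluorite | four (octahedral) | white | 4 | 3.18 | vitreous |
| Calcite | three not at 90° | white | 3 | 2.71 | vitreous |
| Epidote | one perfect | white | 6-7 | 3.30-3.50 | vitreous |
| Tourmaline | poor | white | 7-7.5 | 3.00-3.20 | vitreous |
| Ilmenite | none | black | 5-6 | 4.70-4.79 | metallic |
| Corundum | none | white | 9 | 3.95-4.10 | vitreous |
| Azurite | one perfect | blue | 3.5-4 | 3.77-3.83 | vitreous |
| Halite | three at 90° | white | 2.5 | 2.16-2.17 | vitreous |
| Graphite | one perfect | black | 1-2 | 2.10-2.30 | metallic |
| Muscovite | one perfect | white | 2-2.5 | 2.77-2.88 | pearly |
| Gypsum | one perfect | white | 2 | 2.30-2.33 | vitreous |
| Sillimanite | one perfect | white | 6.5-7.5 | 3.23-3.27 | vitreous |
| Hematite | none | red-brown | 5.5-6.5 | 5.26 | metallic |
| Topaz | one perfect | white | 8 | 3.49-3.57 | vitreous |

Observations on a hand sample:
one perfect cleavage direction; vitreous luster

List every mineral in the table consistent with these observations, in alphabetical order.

One perfect cleavage direction — leaves Goethite, Barite, Biotite, Kaolinite, Kyanite, Epidote, Azurite, Graphite, Muscovite, Gypsum, Sillimanite, Topaz.
Vitreous luster is inconsistent with Goethite, Kaolinite, Graphite, Muscovite.
Remaining candidates: Azurite, Barite, Biotite, Epidote, Gypsum, Kyanite, Sillimanite, Topaz.

Azurite, Barite, Biotite, Epidote, Gypsum, Kyanite, Sillimanite, Topaz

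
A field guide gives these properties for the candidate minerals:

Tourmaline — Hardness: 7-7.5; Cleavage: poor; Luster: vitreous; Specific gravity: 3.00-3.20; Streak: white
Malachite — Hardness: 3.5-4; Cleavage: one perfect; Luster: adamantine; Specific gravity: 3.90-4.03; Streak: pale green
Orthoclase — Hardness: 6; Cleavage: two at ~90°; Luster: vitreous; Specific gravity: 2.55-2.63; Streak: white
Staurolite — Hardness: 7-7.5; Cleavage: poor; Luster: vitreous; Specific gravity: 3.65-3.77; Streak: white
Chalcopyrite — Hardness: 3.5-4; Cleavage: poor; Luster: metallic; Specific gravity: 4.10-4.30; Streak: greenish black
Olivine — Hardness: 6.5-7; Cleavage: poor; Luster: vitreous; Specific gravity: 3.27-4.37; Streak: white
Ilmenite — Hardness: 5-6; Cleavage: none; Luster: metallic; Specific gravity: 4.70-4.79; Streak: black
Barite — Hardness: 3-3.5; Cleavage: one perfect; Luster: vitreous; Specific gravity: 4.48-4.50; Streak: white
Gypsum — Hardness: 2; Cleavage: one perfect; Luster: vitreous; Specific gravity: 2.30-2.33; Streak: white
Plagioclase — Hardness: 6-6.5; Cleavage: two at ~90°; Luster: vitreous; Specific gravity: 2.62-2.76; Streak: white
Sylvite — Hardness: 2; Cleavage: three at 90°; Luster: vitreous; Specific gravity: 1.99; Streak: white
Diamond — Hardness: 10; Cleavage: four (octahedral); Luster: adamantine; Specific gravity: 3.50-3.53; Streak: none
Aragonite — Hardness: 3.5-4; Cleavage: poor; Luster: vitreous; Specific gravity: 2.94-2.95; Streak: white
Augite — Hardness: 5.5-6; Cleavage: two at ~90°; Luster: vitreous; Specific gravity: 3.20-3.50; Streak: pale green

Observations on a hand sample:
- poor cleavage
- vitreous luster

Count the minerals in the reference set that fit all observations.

4

Poor cleavage — leaves Tourmaline, Staurolite, Chalcopyrite, Olivine, Aragonite.
Vitreous luster excludes Chalcopyrite.
Remaining candidates: Aragonite, Olivine, Staurolite, Tourmaline.
That is 4 minerals.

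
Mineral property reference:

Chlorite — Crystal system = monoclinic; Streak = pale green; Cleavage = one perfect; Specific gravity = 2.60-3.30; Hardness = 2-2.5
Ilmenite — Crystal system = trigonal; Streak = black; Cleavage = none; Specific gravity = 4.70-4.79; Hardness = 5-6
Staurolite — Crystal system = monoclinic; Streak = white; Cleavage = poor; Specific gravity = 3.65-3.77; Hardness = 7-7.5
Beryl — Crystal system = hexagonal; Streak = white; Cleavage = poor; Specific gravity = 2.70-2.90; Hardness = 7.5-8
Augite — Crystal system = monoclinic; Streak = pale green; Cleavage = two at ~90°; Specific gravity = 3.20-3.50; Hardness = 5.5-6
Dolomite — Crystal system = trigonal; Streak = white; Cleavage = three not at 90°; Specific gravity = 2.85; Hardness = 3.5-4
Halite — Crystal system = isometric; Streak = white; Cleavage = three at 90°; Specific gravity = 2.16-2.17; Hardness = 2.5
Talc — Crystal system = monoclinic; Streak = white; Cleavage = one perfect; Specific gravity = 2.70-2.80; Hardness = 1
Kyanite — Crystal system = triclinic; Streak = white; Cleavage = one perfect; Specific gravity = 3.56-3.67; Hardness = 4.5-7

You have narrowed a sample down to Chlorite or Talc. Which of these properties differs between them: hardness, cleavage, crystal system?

Hardness: Chlorite 2-2.5, Talc 1 — different.
Cleavage: both one perfect — no difference.
Crystal system: both monoclinic — no difference.
Of the listed properties, hardness is the one that separates them.

hardness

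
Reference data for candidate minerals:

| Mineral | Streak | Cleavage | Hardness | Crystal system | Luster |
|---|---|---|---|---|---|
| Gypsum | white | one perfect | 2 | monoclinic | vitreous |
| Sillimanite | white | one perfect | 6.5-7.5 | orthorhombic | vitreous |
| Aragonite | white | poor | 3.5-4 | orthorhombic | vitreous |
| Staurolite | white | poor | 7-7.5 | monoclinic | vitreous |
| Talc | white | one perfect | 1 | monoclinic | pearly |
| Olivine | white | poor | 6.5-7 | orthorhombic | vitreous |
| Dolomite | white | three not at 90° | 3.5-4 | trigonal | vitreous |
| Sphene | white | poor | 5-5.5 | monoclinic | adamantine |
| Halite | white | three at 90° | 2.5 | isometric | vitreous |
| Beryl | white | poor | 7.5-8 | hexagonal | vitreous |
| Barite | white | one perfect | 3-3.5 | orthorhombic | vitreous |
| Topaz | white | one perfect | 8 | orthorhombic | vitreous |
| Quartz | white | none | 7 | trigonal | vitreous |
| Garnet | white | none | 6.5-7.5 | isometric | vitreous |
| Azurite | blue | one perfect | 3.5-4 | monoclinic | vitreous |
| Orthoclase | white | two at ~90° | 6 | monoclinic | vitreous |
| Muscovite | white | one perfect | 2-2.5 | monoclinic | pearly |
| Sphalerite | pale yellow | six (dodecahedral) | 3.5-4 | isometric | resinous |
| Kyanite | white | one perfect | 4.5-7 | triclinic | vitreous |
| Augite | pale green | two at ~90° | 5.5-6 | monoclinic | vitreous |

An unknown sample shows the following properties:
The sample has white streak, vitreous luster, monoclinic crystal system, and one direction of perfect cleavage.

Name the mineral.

Gypsum

White streak is inconsistent with Azurite, Sphalerite, Augite.
Vitreous luster eliminates Talc, Sphene, Muscovite.
Monoclinic crystal system — Gypsum, Staurolite, Orthoclase remain.
One direction of perfect cleavage — narrows the field to Gypsum.
Gypsum is the sole remaining match.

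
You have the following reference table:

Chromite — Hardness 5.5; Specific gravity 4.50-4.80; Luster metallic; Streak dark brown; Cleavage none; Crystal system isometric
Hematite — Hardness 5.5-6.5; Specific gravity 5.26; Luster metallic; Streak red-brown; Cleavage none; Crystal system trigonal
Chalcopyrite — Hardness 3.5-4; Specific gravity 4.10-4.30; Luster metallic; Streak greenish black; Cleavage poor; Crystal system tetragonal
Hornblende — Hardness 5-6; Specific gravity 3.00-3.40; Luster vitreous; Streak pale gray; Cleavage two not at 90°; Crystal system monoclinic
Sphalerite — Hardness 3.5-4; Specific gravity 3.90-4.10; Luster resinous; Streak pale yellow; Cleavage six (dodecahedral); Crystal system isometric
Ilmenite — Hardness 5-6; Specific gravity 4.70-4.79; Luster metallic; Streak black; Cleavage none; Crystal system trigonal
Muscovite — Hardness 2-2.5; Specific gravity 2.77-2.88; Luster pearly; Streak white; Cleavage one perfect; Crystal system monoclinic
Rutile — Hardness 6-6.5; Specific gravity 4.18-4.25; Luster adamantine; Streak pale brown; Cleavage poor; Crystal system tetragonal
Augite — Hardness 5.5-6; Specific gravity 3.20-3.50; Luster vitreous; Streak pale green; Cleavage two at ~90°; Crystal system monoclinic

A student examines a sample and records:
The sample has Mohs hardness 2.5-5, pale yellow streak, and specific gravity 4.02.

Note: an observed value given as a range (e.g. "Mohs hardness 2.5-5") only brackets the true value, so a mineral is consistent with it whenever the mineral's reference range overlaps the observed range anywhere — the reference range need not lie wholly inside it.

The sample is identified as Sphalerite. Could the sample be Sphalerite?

Mohs hardness 2.5-5 — agrees with Sphalerite (hardness 3.5-4).
Pale yellow streak — agrees with Sphalerite (pale yellow streak).
Specific gravity 4.02 — agrees with Sphalerite (SG 3.90-4.10).
Every observed property is compatible with the reference values for Sphalerite.

Yes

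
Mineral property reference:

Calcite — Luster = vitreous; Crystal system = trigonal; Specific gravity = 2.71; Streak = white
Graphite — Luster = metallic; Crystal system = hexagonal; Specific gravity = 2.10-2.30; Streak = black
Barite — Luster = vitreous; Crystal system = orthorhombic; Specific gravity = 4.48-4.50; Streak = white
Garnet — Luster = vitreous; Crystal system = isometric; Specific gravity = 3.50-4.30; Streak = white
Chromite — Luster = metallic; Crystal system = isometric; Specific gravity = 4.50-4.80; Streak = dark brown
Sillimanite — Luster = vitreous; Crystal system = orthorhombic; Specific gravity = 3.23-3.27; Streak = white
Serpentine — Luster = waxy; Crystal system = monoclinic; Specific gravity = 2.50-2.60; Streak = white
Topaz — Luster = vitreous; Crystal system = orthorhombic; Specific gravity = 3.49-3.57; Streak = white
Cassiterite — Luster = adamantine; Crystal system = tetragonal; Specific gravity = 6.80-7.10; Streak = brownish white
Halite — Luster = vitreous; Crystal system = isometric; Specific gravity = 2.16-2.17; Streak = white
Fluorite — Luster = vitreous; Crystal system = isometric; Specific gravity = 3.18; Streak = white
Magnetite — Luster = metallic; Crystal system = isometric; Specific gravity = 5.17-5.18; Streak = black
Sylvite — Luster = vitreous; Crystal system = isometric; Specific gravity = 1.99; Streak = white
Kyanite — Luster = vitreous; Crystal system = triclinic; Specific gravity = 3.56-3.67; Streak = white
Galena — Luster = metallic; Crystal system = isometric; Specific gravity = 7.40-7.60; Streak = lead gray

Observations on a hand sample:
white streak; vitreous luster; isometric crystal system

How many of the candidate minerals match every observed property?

4

White streak is inconsistent with Graphite, Chromite, Cassiterite, Magnetite, Galena.
Vitreous luster rules out Serpentine.
Isometric crystal system: leaves Garnet, Halite, Fluorite, Sylvite.
Remaining candidates: Fluorite, Garnet, Halite, Sylvite.
That is 4 minerals.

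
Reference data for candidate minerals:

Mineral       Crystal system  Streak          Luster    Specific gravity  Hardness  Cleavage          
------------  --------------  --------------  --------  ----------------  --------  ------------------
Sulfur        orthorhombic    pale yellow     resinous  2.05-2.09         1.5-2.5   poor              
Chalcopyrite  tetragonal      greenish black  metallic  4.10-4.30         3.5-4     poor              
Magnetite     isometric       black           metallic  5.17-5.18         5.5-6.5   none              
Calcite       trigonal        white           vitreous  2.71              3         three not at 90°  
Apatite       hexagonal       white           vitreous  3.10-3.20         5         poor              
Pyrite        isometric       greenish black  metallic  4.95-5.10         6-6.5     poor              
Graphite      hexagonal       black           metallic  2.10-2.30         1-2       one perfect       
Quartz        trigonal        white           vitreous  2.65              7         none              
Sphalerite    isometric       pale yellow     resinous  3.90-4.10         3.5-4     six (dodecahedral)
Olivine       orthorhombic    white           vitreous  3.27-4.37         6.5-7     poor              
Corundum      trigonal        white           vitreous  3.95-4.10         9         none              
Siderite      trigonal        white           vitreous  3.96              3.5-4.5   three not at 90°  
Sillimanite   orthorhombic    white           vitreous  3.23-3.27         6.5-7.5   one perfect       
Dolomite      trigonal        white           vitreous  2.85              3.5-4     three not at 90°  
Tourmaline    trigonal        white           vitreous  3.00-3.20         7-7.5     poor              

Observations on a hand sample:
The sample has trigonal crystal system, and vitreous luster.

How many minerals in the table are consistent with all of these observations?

6

Trigonal crystal system: Calcite, Quartz, Corundum, Siderite, Dolomite, Tourmaline remain.
Vitreous luster: no further eliminations.
Consistent with every observation: Calcite, Corundum, Dolomite, Quartz, Siderite, Tourmaline.
That is 6 minerals.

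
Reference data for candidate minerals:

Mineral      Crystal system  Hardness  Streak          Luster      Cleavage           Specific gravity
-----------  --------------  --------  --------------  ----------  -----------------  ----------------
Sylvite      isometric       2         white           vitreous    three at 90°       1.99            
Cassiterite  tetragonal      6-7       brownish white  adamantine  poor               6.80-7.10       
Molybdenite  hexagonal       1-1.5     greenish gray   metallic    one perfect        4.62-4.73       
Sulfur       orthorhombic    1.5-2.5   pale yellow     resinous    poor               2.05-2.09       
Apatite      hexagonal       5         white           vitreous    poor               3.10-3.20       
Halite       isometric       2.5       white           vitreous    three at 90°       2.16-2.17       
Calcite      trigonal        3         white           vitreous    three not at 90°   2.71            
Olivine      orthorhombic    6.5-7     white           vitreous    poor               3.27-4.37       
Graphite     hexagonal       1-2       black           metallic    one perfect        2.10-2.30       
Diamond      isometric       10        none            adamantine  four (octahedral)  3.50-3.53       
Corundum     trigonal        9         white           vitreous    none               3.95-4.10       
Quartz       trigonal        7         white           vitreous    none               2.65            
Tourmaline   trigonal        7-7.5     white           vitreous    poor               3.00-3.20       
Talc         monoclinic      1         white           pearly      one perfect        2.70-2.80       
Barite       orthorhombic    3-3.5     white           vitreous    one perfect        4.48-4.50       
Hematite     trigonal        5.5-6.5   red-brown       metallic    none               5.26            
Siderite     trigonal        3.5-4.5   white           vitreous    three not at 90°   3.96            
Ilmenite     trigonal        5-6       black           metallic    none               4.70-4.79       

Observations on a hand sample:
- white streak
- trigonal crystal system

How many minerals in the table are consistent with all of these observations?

5

White streak: narrows the field to Sylvite, Apatite, Halite, Calcite, Olivine, Corundum, Quartz, Tourmaline, Talc, Barite, Siderite.
Trigonal crystal system: only Calcite, Corundum, Quartz, Tourmaline, Siderite remain.
Remaining candidates: Calcite, Corundum, Quartz, Siderite, Tourmaline.
That is 5 minerals.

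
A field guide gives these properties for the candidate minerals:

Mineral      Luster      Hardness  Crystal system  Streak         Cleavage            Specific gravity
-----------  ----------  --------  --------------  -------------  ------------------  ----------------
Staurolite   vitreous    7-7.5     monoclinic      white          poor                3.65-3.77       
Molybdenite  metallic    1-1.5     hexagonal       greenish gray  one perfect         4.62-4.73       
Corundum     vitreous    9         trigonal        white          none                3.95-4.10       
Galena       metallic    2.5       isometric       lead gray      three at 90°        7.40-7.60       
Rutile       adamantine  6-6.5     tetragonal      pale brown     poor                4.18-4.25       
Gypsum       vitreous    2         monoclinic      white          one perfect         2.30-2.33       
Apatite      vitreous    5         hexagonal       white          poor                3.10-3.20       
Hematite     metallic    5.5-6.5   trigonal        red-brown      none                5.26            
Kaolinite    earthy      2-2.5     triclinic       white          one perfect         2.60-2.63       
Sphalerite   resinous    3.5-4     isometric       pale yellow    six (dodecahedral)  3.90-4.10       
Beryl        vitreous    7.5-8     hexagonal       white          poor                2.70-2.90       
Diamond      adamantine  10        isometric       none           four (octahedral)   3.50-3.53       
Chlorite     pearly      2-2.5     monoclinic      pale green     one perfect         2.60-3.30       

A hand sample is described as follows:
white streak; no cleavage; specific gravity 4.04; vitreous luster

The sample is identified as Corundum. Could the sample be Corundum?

White streak — matches Corundum (white streak).
No cleavage — matches Corundum (cleavage none).
Specific gravity 4.04 — matches Corundum (SG 3.95-4.10).
Vitreous luster — matches Corundum (vitreous luster).
Nothing contradicts Corundum.

Yes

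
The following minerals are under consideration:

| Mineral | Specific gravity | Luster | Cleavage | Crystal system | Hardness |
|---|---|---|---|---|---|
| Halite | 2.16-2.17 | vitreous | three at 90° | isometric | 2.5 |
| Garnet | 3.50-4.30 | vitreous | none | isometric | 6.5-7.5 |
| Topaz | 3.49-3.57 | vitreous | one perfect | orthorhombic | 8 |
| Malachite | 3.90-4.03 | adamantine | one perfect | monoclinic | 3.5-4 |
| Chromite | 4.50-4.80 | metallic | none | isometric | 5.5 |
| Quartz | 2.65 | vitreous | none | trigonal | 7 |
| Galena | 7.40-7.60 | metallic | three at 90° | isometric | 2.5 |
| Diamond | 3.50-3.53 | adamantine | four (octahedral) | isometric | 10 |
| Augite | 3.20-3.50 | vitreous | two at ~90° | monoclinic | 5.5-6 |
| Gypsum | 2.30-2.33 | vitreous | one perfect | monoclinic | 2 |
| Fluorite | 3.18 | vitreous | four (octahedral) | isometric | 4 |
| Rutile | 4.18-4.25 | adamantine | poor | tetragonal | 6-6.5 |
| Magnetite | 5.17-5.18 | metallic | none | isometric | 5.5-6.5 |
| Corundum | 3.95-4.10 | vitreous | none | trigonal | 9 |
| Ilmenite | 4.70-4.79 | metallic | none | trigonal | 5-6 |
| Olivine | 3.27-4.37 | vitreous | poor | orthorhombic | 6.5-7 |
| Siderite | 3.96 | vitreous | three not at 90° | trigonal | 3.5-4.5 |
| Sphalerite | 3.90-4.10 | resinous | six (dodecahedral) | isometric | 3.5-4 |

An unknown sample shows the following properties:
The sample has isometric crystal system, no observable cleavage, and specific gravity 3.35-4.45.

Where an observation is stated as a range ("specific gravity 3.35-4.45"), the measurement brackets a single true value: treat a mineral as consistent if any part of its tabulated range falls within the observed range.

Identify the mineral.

Garnet

Isometric crystal system: Halite, Garnet, Chromite, Galena, Diamond, Fluorite, Magnetite, Sphalerite remain.
No observable cleavage: narrows the field to Garnet, Chromite, Magnetite.
Specific gravity 3.35-4.45: leaves Garnet.
Garnet is the sole remaining match.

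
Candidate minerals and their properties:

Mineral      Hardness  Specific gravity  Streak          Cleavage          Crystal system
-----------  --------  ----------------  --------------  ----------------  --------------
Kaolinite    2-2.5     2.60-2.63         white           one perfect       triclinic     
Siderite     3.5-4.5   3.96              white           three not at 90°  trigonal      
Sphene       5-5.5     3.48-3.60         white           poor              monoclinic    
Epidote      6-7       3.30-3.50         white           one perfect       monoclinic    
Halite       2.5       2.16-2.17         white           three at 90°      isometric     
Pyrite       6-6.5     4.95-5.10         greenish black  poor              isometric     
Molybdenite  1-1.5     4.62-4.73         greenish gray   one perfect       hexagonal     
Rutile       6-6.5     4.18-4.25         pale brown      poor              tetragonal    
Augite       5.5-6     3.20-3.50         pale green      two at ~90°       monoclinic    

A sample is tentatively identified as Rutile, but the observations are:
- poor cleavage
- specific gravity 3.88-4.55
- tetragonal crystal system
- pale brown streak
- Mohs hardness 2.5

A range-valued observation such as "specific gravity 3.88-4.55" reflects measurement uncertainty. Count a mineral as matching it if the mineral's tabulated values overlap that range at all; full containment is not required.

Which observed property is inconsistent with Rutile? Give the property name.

Poor cleavage: Rutile has cleavage poor — matches.
Specific gravity 3.88-4.55: Rutile has SG 4.18-4.25 — matches.
Tetragonal crystal system: Rutile has tetragonal system — matches.
Pale brown streak: Rutile has pale brown streak — matches.
Mohs hardness 2.5: Rutile has hardness 6-6.5 — does not match.
The hardness is the one property that does not fit.

hardness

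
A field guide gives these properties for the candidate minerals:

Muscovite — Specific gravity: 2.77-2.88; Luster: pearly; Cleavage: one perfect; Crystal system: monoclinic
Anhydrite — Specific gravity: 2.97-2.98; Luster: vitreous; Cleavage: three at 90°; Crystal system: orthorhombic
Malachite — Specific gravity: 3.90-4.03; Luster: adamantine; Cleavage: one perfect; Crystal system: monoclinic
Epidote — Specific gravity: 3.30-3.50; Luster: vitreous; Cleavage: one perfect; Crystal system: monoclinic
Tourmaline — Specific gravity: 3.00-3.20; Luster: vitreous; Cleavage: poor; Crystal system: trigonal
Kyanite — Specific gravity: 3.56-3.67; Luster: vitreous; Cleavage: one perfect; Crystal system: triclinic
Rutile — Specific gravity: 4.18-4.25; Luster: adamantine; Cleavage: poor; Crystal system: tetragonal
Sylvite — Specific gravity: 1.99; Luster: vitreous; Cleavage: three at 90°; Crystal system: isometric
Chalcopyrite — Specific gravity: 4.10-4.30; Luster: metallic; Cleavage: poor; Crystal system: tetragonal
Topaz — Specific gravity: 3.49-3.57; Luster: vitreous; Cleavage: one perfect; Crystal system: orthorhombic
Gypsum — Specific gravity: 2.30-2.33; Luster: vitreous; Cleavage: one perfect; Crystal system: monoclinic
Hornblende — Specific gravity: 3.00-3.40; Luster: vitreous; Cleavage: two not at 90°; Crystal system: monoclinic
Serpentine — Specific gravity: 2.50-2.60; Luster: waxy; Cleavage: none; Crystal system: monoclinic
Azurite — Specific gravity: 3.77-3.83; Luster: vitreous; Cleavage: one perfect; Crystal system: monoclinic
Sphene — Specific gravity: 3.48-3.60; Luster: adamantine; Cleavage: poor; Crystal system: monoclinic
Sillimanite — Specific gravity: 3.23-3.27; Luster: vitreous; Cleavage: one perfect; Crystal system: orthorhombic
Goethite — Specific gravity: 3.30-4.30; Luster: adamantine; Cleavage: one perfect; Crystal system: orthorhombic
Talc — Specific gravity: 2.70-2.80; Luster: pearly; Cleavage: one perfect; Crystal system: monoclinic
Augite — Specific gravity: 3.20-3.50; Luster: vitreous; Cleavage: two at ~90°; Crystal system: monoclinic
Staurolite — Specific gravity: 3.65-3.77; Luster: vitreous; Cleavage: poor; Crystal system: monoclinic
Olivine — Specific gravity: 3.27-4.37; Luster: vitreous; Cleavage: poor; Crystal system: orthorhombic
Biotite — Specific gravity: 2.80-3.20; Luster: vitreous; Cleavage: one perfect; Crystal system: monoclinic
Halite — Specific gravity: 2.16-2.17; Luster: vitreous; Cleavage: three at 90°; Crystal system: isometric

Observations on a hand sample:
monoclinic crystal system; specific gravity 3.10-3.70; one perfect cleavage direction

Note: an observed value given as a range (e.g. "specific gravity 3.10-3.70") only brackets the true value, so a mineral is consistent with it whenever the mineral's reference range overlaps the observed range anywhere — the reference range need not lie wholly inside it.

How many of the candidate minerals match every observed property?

Monoclinic crystal system — Muscovite, Malachite, Epidote, Gypsum, Hornblende, Serpentine, Azurite, Sphene, Talc, Augite, Staurolite, Biotite remain.
Specific gravity 3.10-3.70 eliminates Muscovite, Malachite, Gypsum, Serpentine, Azurite, Talc.
One perfect cleavage direction — Epidote, Biotite remain.
The minerals that satisfy all observations are Biotite, Epidote.
That is 2 minerals.

2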